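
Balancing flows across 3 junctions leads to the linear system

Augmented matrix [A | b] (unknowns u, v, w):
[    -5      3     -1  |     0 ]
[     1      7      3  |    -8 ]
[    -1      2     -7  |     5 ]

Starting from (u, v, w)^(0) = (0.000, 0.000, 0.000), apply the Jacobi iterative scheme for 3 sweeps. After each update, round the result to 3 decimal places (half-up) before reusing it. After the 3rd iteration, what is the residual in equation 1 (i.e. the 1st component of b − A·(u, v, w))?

-0.489

Iteration 1:
  u = (0 - (3)·0.000 - (-1)·0.000) / (-5) = 0.000
  v = (-8 - (1)·0.000 - (3)·0.000) / (7) = -1.143
  w = (5 - (-1)·0.000 - (2)·0.000) / (-7) = -0.714
Iteration 2:
  u = (0 - (3)·-1.143 - (-1)·-0.714) / (-5) = -0.543
  v = (-8 - (1)·0.000 - (3)·-0.714) / (7) = -0.837
  w = (5 - (-1)·0.000 - (2)·-1.143) / (-7) = -1.041
Iteration 3:
  u = (0 - (3)·-0.837 - (-1)·-1.041) / (-5) = -0.294
  v = (-8 - (1)·-0.543 - (3)·-1.041) / (7) = -0.619
  w = (5 - (-1)·-0.543 - (2)·-0.837) / (-7) = -0.876
Residual b − A·x = (-0.489, -0.745, -0.188)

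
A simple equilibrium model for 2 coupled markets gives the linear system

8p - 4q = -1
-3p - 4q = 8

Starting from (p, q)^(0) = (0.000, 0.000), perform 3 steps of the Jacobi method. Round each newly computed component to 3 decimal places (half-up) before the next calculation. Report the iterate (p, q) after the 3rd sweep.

Iteration 1:
  p = (-1 - (-4)·0.000) / (8) = -0.125
  q = (8 - (-3)·0.000) / (-4) = -2.000
Iteration 2:
  p = (-1 - (-4)·-2.000) / (8) = -1.125
  q = (8 - (-3)·-0.125) / (-4) = -1.906
Iteration 3:
  p = (-1 - (-4)·-1.906) / (8) = -1.078
  q = (8 - (-3)·-1.125) / (-4) = -1.156

(-1.078, -1.156)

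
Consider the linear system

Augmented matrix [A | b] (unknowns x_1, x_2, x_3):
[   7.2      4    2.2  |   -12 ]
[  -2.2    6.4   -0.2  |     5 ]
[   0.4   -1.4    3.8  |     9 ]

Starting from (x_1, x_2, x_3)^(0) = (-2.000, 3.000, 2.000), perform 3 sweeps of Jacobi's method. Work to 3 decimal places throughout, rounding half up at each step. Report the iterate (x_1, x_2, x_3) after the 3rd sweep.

Iteration 1:
  x_1 = (-12 - (4)·3.000 - (2.2)·2.000) / (7.2) = -3.944
  x_2 = (5 - (-2.2)·-2.000 - (-0.2)·2.000) / (6.4) = 0.156
  x_3 = (9 - (0.4)·-2.000 - (-1.4)·3.000) / (3.8) = 3.684
Iteration 2:
  x_1 = (-12 - (4)·0.156 - (2.2)·3.684) / (7.2) = -2.879
  x_2 = (5 - (-2.2)·-3.944 - (-0.2)·3.684) / (6.4) = -0.459
  x_3 = (9 - (0.4)·-3.944 - (-1.4)·0.156) / (3.8) = 2.841
Iteration 3:
  x_1 = (-12 - (4)·-0.459 - (2.2)·2.841) / (7.2) = -2.280
  x_2 = (5 - (-2.2)·-2.879 - (-0.2)·2.841) / (6.4) = -0.120
  x_3 = (9 - (0.4)·-2.879 - (-1.4)·-0.459) / (3.8) = 2.502

(-2.280, -0.120, 2.502)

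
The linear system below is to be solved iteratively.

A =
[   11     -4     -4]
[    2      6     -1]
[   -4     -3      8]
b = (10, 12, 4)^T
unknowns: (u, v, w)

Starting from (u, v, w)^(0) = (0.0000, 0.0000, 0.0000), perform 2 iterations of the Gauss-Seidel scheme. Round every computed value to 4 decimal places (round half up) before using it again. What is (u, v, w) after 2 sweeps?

Iteration 1:
  u = (10 - (-4)·0.0000 - (-4)·0.0000) / (11) = 0.9091
  v = (12 - (2)·0.9091 - (-1)·0.0000) / (6) = 1.6970
  w = (4 - (-4)·0.9091 - (-3)·1.6970) / (8) = 1.5909
Iteration 2:
  u = (10 - (-4)·1.6970 - (-4)·1.5909) / (11) = 2.1047
  v = (12 - (2)·2.1047 - (-1)·1.5909) / (6) = 1.5636
  w = (4 - (-4)·2.1047 - (-3)·1.5636) / (8) = 2.1387

(2.1047, 1.5636, 2.1387)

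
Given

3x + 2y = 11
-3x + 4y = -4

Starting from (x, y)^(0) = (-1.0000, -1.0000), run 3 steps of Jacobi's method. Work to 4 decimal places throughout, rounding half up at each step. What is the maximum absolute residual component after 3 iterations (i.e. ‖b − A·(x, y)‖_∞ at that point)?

Iteration 1:
  x = (11 - (2)·-1.0000) / (3) = 4.3333
  y = (-4 - (-3)·-1.0000) / (4) = -1.7500
Iteration 2:
  x = (11 - (2)·-1.7500) / (3) = 4.8333
  y = (-4 - (-3)·4.3333) / (4) = 2.2500
Iteration 3:
  x = (11 - (2)·2.2500) / (3) = 2.1667
  y = (-4 - (-3)·4.8333) / (4) = 2.6250
Residual b − A·x = (-0.7501, -7.9999); ∞-norm = 7.9999

7.9999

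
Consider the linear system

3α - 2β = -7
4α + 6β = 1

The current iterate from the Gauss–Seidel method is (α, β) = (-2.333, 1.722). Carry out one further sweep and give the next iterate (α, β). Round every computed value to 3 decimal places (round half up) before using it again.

(-1.185, 0.957)

One sweep:
  α = (-7 - (-2)·1.722) / (3) = -1.185
  β = (1 - (4)·-1.185) / (6) = 0.957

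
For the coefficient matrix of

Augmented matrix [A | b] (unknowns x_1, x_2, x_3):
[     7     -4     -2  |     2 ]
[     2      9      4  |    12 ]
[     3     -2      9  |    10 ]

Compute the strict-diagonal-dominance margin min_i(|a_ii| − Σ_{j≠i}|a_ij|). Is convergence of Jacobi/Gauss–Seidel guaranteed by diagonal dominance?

1

row 1: |7| − (4+2) = 1
row 2: |9| − (2+4) = 3
row 3: |9| − (3+2) = 4
minimum over rows = 1 → strictly diagonally dominant (convergence guaranteed)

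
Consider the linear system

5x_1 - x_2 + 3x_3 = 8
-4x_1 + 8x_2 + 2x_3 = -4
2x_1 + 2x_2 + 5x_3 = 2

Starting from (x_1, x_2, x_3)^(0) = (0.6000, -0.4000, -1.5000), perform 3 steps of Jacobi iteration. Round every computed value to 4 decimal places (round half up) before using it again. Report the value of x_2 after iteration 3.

Iteration 1:
  x_1 = (8 - (-1)·-0.4000 - (3)·-1.5000) / (5) = 2.4200
  x_2 = (-4 - (-4)·0.6000 - (2)·-1.5000) / (8) = 0.1750
  x_3 = (2 - (2)·0.6000 - (2)·-0.4000) / (5) = 0.3200
Iteration 2:
  x_1 = (8 - (-1)·0.1750 - (3)·0.3200) / (5) = 1.4430
  x_2 = (-4 - (-4)·2.4200 - (2)·0.3200) / (8) = 0.6300
  x_3 = (2 - (2)·2.4200 - (2)·0.1750) / (5) = -0.6380
Iteration 3:
  x_1 = (8 - (-1)·0.6300 - (3)·-0.6380) / (5) = 2.1088
  x_2 = (-4 - (-4)·1.4430 - (2)·-0.6380) / (8) = 0.3810
  x_3 = (2 - (2)·1.4430 - (2)·0.6300) / (5) = -0.4292

0.3810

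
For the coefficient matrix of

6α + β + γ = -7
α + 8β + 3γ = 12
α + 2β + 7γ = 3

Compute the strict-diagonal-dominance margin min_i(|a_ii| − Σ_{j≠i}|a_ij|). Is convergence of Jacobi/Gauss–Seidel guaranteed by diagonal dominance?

row 1: |6| − (1+1) = 4
row 2: |8| − (1+3) = 4
row 3: |7| − (1+2) = 4
minimum over rows = 4 → strictly diagonally dominant (convergence guaranteed)

4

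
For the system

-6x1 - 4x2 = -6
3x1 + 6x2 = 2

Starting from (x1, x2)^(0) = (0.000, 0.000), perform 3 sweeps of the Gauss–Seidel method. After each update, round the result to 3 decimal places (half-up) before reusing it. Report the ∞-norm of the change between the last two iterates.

0.037

Iteration 1:
  x1 = (-6 - (-4)·0.000) / (-6) = 1.000
  x2 = (2 - (3)·1.000) / (6) = -0.167
Iteration 2:
  x1 = (-6 - (-4)·-0.167) / (-6) = 1.111
  x2 = (2 - (3)·1.111) / (6) = -0.222
Iteration 3:
  x1 = (-6 - (-4)·-0.222) / (-6) = 1.148
  x2 = (2 - (3)·1.148) / (6) = -0.241
Change: (0.037, -0.019) → max |·| = 0.037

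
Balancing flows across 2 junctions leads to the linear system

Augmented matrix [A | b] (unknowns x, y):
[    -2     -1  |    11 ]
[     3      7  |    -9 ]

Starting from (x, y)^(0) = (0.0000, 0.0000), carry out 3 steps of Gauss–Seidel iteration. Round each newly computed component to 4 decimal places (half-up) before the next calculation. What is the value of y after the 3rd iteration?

Iteration 1:
  x = (11 - (-1)·0.0000) / (-2) = -5.5000
  y = (-9 - (3)·-5.5000) / (7) = 1.0714
Iteration 2:
  x = (11 - (-1)·1.0714) / (-2) = -6.0357
  y = (-9 - (3)·-6.0357) / (7) = 1.3010
Iteration 3:
  x = (11 - (-1)·1.3010) / (-2) = -6.1505
  y = (-9 - (3)·-6.1505) / (7) = 1.3502

1.3502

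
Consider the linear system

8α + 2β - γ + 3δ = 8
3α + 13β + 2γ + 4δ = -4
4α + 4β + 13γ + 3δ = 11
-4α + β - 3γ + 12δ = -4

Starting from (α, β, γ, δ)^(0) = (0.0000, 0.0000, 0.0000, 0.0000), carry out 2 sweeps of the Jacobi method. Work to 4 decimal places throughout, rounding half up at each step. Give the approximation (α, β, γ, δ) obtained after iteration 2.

Iteration 1:
  α = (8 - (2)·0.0000 - (-1)·0.0000 - (3)·0.0000) / (8) = 1.0000
  β = (-4 - (3)·0.0000 - (2)·0.0000 - (4)·0.0000) / (13) = -0.3077
  γ = (11 - (4)·0.0000 - (4)·0.0000 - (3)·0.0000) / (13) = 0.8462
  δ = (-4 - (-4)·0.0000 - (1)·0.0000 - (-3)·0.0000) / (12) = -0.3333
Iteration 2:
  α = (8 - (2)·-0.3077 - (-1)·0.8462 - (3)·-0.3333) / (8) = 1.3077
  β = (-4 - (3)·1.0000 - (2)·0.8462 - (4)·-0.3333) / (13) = -0.5661
  γ = (11 - (4)·1.0000 - (4)·-0.3077 - (3)·-0.3333) / (13) = 0.7101
  δ = (-4 - (-4)·1.0000 - (1)·-0.3077 - (-3)·0.8462) / (12) = 0.2372

(1.3077, -0.5661, 0.7101, 0.2372)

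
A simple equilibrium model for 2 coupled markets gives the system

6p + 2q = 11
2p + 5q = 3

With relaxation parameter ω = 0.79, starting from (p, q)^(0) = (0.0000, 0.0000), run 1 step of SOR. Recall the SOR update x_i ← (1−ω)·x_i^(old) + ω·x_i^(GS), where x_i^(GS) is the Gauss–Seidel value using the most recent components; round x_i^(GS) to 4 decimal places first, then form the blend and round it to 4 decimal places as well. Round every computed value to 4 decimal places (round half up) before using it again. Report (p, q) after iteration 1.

Iteration 1:
  p: GS value = (11 - (2)·0.0000) / (6) = 1.8333;  p ← (1−ω)·0.0000 + ω·1.8333 = 1.4483
  q: GS value = (3 - (2)·1.4483) / (5) = 0.0207;  q ← (1−ω)·0.0000 + ω·0.0207 = 0.0164

(1.4483, 0.0164)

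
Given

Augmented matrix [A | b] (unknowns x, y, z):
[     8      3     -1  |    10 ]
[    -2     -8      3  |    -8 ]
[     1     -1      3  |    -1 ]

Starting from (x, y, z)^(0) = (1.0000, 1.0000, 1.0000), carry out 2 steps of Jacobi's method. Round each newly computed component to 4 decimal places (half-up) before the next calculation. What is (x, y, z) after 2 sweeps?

(0.7865, 0.6250, -0.2917)

Iteration 1:
  x = (10 - (3)·1.0000 - (-1)·1.0000) / (8) = 1.0000
  y = (-8 - (-2)·1.0000 - (3)·1.0000) / (-8) = 1.1250
  z = (-1 - (1)·1.0000 - (-1)·1.0000) / (3) = -0.3333
Iteration 2:
  x = (10 - (3)·1.1250 - (-1)·-0.3333) / (8) = 0.7865
  y = (-8 - (-2)·1.0000 - (3)·-0.3333) / (-8) = 0.6250
  z = (-1 - (1)·1.0000 - (-1)·1.1250) / (3) = -0.2917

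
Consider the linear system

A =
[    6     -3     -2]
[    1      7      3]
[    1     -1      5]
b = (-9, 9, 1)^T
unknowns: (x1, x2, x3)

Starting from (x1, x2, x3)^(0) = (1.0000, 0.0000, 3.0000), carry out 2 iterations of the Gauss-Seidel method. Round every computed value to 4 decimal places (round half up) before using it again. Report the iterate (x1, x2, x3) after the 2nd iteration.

Iteration 1:
  x1 = (-9 - (-3)·0.0000 - (-2)·3.0000) / (6) = -0.5000
  x2 = (9 - (1)·-0.5000 - (3)·3.0000) / (7) = 0.0714
  x3 = (1 - (1)·-0.5000 - (-1)·0.0714) / (5) = 0.3143
Iteration 2:
  x1 = (-9 - (-3)·0.0714 - (-2)·0.3143) / (6) = -1.3595
  x2 = (9 - (1)·-1.3595 - (3)·0.3143) / (7) = 1.3452
  x3 = (1 - (1)·-1.3595 - (-1)·1.3452) / (5) = 0.7409

(-1.3595, 1.3452, 0.7409)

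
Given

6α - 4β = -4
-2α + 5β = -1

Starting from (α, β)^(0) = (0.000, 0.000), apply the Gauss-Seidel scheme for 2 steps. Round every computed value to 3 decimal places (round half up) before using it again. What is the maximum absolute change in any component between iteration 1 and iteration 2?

Iteration 1:
  α = (-4 - (-4)·0.000) / (6) = -0.667
  β = (-1 - (-2)·-0.667) / (5) = -0.467
Iteration 2:
  α = (-4 - (-4)·-0.467) / (6) = -0.978
  β = (-1 - (-2)·-0.978) / (5) = -0.591
Change: (-0.311, -0.124) → max |·| = 0.311

0.311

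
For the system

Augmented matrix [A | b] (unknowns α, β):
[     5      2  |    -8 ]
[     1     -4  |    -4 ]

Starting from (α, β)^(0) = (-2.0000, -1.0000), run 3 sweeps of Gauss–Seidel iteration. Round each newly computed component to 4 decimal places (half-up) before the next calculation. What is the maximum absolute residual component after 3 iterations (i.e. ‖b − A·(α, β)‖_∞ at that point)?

Iteration 1:
  α = (-8 - (2)·-1.0000) / (5) = -1.2000
  β = (-4 - (1)·-1.2000) / (-4) = 0.7000
Iteration 2:
  α = (-8 - (2)·0.7000) / (5) = -1.8800
  β = (-4 - (1)·-1.8800) / (-4) = 0.5300
Iteration 3:
  α = (-8 - (2)·0.5300) / (5) = -1.8120
  β = (-4 - (1)·-1.8120) / (-4) = 0.5470
Residual b − A·x = (-0.0340, 0.0000); ∞-norm = 0.0340

0.0340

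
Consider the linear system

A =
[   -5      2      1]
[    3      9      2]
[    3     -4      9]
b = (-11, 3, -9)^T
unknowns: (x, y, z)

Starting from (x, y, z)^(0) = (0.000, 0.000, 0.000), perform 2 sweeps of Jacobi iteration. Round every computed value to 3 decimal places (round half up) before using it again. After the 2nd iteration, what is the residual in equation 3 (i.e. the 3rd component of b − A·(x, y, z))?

-1.846

Iteration 1:
  x = (-11 - (2)·0.000 - (1)·0.000) / (-5) = 2.200
  y = (3 - (3)·0.000 - (2)·0.000) / (9) = 0.333
  z = (-9 - (3)·0.000 - (-4)·0.000) / (9) = -1.000
Iteration 2:
  x = (-11 - (2)·0.333 - (1)·-1.000) / (-5) = 2.133
  y = (3 - (3)·2.200 - (2)·-1.000) / (9) = -0.178
  z = (-9 - (3)·2.200 - (-4)·0.333) / (9) = -1.585
Residual b − A·x = (1.606, 1.373, -1.846)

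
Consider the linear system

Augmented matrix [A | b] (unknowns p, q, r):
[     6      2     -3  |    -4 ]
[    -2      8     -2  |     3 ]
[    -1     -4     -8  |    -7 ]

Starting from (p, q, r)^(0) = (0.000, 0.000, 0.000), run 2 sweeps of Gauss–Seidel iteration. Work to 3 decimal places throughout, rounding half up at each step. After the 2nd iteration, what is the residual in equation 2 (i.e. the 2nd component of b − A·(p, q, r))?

-0.390

Iteration 1:
  p = (-4 - (2)·0.000 - (-3)·0.000) / (6) = -0.667
  q = (3 - (-2)·-0.667 - (-2)·0.000) / (8) = 0.208
  r = (-7 - (-1)·-0.667 - (-4)·0.208) / (-8) = 0.854
Iteration 2:
  p = (-4 - (2)·0.208 - (-3)·0.854) / (6) = -0.309
  q = (3 - (-2)·-0.309 - (-2)·0.854) / (8) = 0.511
  r = (-7 - (-1)·-0.309 - (-4)·0.511) / (-8) = 0.658
Residual b − A·x = (-1.194, -0.390, -0.001)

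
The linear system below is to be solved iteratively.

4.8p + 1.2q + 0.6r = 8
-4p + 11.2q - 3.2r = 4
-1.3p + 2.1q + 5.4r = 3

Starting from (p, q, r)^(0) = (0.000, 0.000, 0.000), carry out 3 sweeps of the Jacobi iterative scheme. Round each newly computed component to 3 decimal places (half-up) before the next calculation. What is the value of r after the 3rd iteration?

Iteration 1:
  p = (8 - (1.2)·0.000 - (0.6)·0.000) / (4.8) = 1.667
  q = (4 - (-4)·0.000 - (-3.2)·0.000) / (11.2) = 0.357
  r = (3 - (-1.3)·0.000 - (2.1)·0.000) / (5.4) = 0.556
Iteration 2:
  p = (8 - (1.2)·0.357 - (0.6)·0.556) / (4.8) = 1.508
  q = (4 - (-4)·1.667 - (-3.2)·0.556) / (11.2) = 1.111
  r = (3 - (-1.3)·1.667 - (2.1)·0.357) / (5.4) = 0.818
Iteration 3:
  p = (8 - (1.2)·1.111 - (0.6)·0.818) / (4.8) = 1.287
  q = (4 - (-4)·1.508 - (-3.2)·0.818) / (11.2) = 1.129
  r = (3 - (-1.3)·1.508 - (2.1)·1.111) / (5.4) = 0.487

0.487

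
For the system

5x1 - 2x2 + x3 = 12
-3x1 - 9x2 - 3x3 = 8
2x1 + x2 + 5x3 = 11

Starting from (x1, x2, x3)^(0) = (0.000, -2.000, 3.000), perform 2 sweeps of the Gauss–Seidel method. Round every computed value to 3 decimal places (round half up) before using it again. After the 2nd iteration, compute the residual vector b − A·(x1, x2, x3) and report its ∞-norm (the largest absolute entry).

0.535

Iteration 1:
  x1 = (12 - (-2)·-2.000 - (1)·3.000) / (5) = 1.000
  x2 = (8 - (-3)·1.000 - (-3)·3.000) / (-9) = -2.222
  x3 = (11 - (2)·1.000 - (1)·-2.222) / (5) = 2.244
Iteration 2:
  x1 = (12 - (-2)·-2.222 - (1)·2.244) / (5) = 1.062
  x2 = (8 - (-3)·1.062 - (-3)·2.244) / (-9) = -1.991
  x3 = (11 - (2)·1.062 - (1)·-1.991) / (5) = 2.173
Residual b − A·x = (0.535, -0.214, 0.002); ∞-norm = 0.535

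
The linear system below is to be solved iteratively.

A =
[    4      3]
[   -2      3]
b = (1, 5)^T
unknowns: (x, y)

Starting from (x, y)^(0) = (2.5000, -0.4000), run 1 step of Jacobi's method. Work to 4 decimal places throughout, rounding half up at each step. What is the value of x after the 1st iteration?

Iteration 1:
  x = (1 - (3)·-0.4000) / (4) = 0.5500
  y = (5 - (-2)·2.5000) / (3) = 3.3333

0.5500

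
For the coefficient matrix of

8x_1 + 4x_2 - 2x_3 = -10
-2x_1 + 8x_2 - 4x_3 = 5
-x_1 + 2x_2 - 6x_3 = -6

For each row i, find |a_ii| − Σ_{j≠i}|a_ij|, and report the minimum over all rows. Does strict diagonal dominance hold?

row 1: |8| − (4+2) = 2
row 2: |8| − (2+4) = 2
row 3: |-6| − (1+2) = 3
minimum over rows = 2 → strictly diagonally dominant (convergence guaranteed)

2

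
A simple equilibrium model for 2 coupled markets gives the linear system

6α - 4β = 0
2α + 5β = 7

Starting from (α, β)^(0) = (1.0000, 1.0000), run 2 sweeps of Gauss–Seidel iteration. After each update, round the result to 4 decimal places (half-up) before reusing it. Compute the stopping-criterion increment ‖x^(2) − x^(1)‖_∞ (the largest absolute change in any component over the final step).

0.0888

Iteration 1:
  α = (0 - (-4)·1.0000) / (6) = 0.6667
  β = (7 - (2)·0.6667) / (5) = 1.1333
Iteration 2:
  α = (0 - (-4)·1.1333) / (6) = 0.7555
  β = (7 - (2)·0.7555) / (5) = 1.0978
Change: (0.0888, -0.0355) → max |·| = 0.0888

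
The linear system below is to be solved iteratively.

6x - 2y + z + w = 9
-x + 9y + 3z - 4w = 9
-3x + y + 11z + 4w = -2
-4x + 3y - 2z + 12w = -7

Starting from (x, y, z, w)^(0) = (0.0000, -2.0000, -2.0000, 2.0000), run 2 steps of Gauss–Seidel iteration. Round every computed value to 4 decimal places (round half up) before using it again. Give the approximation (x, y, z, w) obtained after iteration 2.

(2.7234, 1.1117, 0.8676, 0.1911)

Iteration 1:
  x = (9 - (-2)·-2.0000 - (1)·-2.0000 - (1)·2.0000) / (6) = 0.8333
  y = (9 - (-1)·0.8333 - (3)·-2.0000 - (-4)·2.0000) / (9) = 2.6481
  z = (-2 - (-3)·0.8333 - (1)·2.6481 - (4)·2.0000) / (11) = -0.9226
  w = (-7 - (-4)·0.8333 - (3)·2.6481 - (-2)·-0.9226) / (12) = -1.1214
Iteration 2:
  x = (9 - (-2)·2.6481 - (1)·-0.9226 - (1)·-1.1214) / (6) = 2.7234
  y = (9 - (-1)·2.7234 - (3)·-0.9226 - (-4)·-1.1214) / (9) = 1.1117
  z = (-2 - (-3)·2.7234 - (1)·1.1117 - (4)·-1.1214) / (11) = 0.8676
  w = (-7 - (-4)·2.7234 - (3)·1.1117 - (-2)·0.8676) / (12) = 0.1911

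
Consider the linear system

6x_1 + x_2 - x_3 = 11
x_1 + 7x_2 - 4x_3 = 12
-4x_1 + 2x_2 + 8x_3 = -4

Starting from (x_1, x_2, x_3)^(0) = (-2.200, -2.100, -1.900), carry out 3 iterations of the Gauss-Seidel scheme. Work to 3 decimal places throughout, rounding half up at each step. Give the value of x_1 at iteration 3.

1.559

Iteration 1:
  x_1 = (11 - (1)·-2.100 - (-1)·-1.900) / (6) = 1.867
  x_2 = (12 - (1)·1.867 - (-4)·-1.900) / (7) = 0.362
  x_3 = (-4 - (-4)·1.867 - (2)·0.362) / (8) = 0.343
Iteration 2:
  x_1 = (11 - (1)·0.362 - (-1)·0.343) / (6) = 1.830
  x_2 = (12 - (1)·1.830 - (-4)·0.343) / (7) = 1.649
  x_3 = (-4 - (-4)·1.830 - (2)·1.649) / (8) = 0.003
Iteration 3:
  x_1 = (11 - (1)·1.649 - (-1)·0.003) / (6) = 1.559
  x_2 = (12 - (1)·1.559 - (-4)·0.003) / (7) = 1.493
  x_3 = (-4 - (-4)·1.559 - (2)·1.493) / (8) = -0.094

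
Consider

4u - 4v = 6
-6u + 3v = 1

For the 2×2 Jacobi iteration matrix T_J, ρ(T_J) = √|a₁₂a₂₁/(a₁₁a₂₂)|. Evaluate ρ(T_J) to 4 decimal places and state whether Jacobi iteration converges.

1.4142

a₁₂a₂₁/(a₁₁a₂₂) = (-4)·(-6) / ((4)·(3)) = 2.000000
ρ = √|2.000000| = √2.000000 = 1.4142
ρ > 1, so Jacobi diverges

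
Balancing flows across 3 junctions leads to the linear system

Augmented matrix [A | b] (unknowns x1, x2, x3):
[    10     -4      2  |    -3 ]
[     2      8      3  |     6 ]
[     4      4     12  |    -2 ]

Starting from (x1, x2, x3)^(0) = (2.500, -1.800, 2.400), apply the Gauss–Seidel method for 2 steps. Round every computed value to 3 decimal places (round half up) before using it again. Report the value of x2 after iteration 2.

0.719

Iteration 1:
  x1 = (-3 - (-4)·-1.800 - (2)·2.400) / (10) = -1.500
  x2 = (6 - (2)·-1.500 - (3)·2.400) / (8) = 0.225
  x3 = (-2 - (4)·-1.500 - (4)·0.225) / (12) = 0.258
Iteration 2:
  x1 = (-3 - (-4)·0.225 - (2)·0.258) / (10) = -0.262
  x2 = (6 - (2)·-0.262 - (3)·0.258) / (8) = 0.719
  x3 = (-2 - (4)·-0.262 - (4)·0.719) / (12) = -0.319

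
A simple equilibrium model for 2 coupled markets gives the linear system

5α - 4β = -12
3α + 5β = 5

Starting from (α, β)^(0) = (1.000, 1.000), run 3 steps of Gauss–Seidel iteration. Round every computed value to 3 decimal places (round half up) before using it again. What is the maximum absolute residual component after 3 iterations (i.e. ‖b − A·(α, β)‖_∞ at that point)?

Iteration 1:
  α = (-12 - (-4)·1.000) / (5) = -1.600
  β = (5 - (3)·-1.600) / (5) = 1.960
Iteration 2:
  α = (-12 - (-4)·1.960) / (5) = -0.832
  β = (5 - (3)·-0.832) / (5) = 1.499
Iteration 3:
  α = (-12 - (-4)·1.499) / (5) = -1.201
  β = (5 - (3)·-1.201) / (5) = 1.721
Residual b − A·x = (0.889, -0.002); ∞-norm = 0.889

0.889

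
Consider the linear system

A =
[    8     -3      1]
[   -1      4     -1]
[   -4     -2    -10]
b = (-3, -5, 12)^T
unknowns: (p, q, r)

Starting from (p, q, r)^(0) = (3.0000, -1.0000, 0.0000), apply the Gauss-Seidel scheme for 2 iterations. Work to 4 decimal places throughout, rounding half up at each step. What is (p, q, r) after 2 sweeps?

Iteration 1:
  p = (-3 - (-3)·-1.0000 - (1)·0.0000) / (8) = -0.7500
  q = (-5 - (-1)·-0.7500 - (-1)·0.0000) / (4) = -1.4375
  r = (12 - (-4)·-0.7500 - (-2)·-1.4375) / (-10) = -0.6125
Iteration 2:
  p = (-3 - (-3)·-1.4375 - (1)·-0.6125) / (8) = -0.8375
  q = (-5 - (-1)·-0.8375 - (-1)·-0.6125) / (4) = -1.6125
  r = (12 - (-4)·-0.8375 - (-2)·-1.6125) / (-10) = -0.5425

(-0.8375, -1.6125, -0.5425)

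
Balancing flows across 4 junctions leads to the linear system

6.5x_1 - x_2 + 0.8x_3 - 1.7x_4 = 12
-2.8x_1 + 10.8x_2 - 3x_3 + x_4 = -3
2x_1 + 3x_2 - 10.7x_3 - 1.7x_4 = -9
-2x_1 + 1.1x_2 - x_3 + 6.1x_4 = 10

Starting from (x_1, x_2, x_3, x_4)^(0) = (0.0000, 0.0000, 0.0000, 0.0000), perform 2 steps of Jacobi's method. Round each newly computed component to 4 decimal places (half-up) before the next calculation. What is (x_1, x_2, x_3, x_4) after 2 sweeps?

(2.1286, 0.2827, 0.8479, 2.4326)

Iteration 1:
  x_1 = (12 - (-1)·0.0000 - (0.8)·0.0000 - (-1.7)·0.0000) / (6.5) = 1.8462
  x_2 = (-3 - (-2.8)·0.0000 - (-3)·0.0000 - (1)·0.0000) / (10.8) = -0.2778
  x_3 = (-9 - (2)·0.0000 - (3)·0.0000 - (-1.7)·0.0000) / (-10.7) = 0.8411
  x_4 = (10 - (-2)·0.0000 - (1.1)·0.0000 - (-1)·0.0000) / (6.1) = 1.6393
Iteration 2:
  x_1 = (12 - (-1)·-0.2778 - (0.8)·0.8411 - (-1.7)·1.6393) / (6.5) = 2.1286
  x_2 = (-3 - (-2.8)·1.8462 - (-3)·0.8411 - (1)·1.6393) / (10.8) = 0.2827
  x_3 = (-9 - (2)·1.8462 - (3)·-0.2778 - (-1.7)·1.6393) / (-10.7) = 0.8479
  x_4 = (10 - (-2)·1.8462 - (1.1)·-0.2778 - (-1)·0.8411) / (6.1) = 2.4326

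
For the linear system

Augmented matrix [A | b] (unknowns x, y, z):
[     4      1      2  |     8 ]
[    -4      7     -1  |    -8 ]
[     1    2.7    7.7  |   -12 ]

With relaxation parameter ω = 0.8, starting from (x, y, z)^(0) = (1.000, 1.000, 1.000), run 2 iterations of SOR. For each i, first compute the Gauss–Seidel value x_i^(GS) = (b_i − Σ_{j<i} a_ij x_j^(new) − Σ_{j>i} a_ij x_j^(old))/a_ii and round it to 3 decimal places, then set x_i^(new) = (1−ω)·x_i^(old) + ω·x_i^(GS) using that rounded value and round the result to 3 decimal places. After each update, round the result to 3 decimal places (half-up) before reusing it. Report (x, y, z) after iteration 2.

Iteration 1:
  x: GS value = (8 - (1)·1.000 - (2)·1.000) / (4) = 1.250;  x ← (1−ω)·1.000 + ω·1.250 = 1.200
  y: GS value = (-8 - (-4)·1.200 - (-1)·1.000) / (7) = -0.314;  y ← (1−ω)·1.000 + ω·-0.314 = -0.051
  z: GS value = (-12 - (1)·1.200 - (2.7)·-0.051) / (7.7) = -1.696;  z ← (1−ω)·1.000 + ω·-1.696 = -1.157
Iteration 2:
  x: GS value = (8 - (1)·-0.051 - (2)·-1.157) / (4) = 2.591;  x ← (1−ω)·1.200 + ω·2.591 = 2.313
  y: GS value = (-8 - (-4)·2.313 - (-1)·-1.157) / (7) = 0.014;  y ← (1−ω)·-0.051 + ω·0.014 = 0.001
  z: GS value = (-12 - (1)·2.313 - (2.7)·0.001) / (7.7) = -1.859;  z ← (1−ω)·-1.157 + ω·-1.859 = -1.719

(2.313, 0.001, -1.719)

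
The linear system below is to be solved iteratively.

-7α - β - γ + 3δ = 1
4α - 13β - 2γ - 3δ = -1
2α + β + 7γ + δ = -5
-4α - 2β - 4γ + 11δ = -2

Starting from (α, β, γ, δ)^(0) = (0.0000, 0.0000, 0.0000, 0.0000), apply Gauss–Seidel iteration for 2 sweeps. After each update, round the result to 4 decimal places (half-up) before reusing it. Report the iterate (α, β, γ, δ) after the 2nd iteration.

Iteration 1:
  α = (1 - (-1)·0.0000 - (-1)·0.0000 - (3)·0.0000) / (-7) = -0.1429
  β = (-1 - (4)·-0.1429 - (-2)·0.0000 - (-3)·0.0000) / (-13) = 0.0330
  γ = (-5 - (2)·-0.1429 - (1)·0.0330 - (1)·0.0000) / (7) = -0.6782
  δ = (-2 - (-4)·-0.1429 - (-2)·0.0330 - (-4)·-0.6782) / (11) = -0.4744
Iteration 2:
  α = (1 - (-1)·0.0330 - (-1)·-0.6782 - (3)·-0.4744) / (-7) = -0.2540
  β = (-1 - (4)·-0.2540 - (-2)·-0.6782 - (-3)·-0.4744) / (-13) = 0.2126
  γ = (-5 - (2)·-0.2540 - (1)·0.2126 - (1)·-0.4744) / (7) = -0.6043
  δ = (-2 - (-4)·-0.2540 - (-2)·0.2126 - (-4)·-0.6043) / (11) = -0.4553

(-0.2540, 0.2126, -0.6043, -0.4553)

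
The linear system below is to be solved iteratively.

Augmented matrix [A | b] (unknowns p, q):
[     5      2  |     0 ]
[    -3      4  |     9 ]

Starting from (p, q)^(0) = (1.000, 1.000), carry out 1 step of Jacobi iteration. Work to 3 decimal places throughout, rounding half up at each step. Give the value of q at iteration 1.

Iteration 1:
  p = (0 - (2)·1.000) / (5) = -0.400
  q = (9 - (-3)·1.000) / (4) = 3.000

3.000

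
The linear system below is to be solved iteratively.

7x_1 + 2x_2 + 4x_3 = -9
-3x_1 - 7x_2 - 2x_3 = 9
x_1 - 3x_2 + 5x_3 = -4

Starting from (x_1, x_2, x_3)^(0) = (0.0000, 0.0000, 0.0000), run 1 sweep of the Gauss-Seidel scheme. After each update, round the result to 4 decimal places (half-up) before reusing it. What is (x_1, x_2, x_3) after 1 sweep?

(-1.2857, -0.7347, -0.9837)

Iteration 1:
  x_1 = (-9 - (2)·0.0000 - (4)·0.0000) / (7) = -1.2857
  x_2 = (9 - (-3)·-1.2857 - (-2)·0.0000) / (-7) = -0.7347
  x_3 = (-4 - (1)·-1.2857 - (-3)·-0.7347) / (5) = -0.9837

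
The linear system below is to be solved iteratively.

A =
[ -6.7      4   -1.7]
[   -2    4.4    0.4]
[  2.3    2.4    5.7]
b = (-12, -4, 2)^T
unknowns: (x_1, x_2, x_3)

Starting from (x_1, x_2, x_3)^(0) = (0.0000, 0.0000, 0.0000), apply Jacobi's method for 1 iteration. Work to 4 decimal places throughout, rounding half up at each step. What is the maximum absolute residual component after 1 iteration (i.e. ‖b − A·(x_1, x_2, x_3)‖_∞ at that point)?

Iteration 1:
  x_1 = (-12 - (4)·0.0000 - (-1.7)·0.0000) / (-6.7) = 1.7910
  x_2 = (-4 - (-2)·0.0000 - (0.4)·0.0000) / (4.4) = -0.9091
  x_3 = (2 - (2.3)·0.0000 - (2.4)·0.0000) / (5.7) = 0.3509
Residual b − A·x = (4.2326, 3.4417, -1.9376); ∞-norm = 4.2326

4.2326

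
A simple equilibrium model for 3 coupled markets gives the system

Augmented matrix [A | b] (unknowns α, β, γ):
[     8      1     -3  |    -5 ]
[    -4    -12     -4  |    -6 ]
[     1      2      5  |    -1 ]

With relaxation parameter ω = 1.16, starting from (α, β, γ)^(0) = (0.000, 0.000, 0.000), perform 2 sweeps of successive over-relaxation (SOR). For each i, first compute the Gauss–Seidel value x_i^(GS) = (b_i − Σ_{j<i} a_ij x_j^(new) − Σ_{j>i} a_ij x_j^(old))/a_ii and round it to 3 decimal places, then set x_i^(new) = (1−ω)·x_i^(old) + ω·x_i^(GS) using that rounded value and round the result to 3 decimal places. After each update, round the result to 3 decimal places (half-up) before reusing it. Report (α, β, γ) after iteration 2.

(-0.935, 0.983, -0.397)

Iteration 1:
  α: GS value = (-5 - (1)·0.000 - (-3)·0.000) / (8) = -0.625;  α ← (1−ω)·0.000 + ω·-0.625 = -0.725
  β: GS value = (-6 - (-4)·-0.725 - (-4)·0.000) / (-12) = 0.742;  β ← (1−ω)·0.000 + ω·0.742 = 0.861
  γ: GS value = (-1 - (1)·-0.725 - (2)·0.861) / (5) = -0.399;  γ ← (1−ω)·0.000 + ω·-0.399 = -0.463
Iteration 2:
  α: GS value = (-5 - (1)·0.861 - (-3)·-0.463) / (8) = -0.906;  α ← (1−ω)·-0.725 + ω·-0.906 = -0.935
  β: GS value = (-6 - (-4)·-0.935 - (-4)·-0.463) / (-12) = 0.966;  β ← (1−ω)·0.861 + ω·0.966 = 0.983
  γ: GS value = (-1 - (1)·-0.935 - (2)·0.983) / (5) = -0.406;  γ ← (1−ω)·-0.463 + ω·-0.406 = -0.397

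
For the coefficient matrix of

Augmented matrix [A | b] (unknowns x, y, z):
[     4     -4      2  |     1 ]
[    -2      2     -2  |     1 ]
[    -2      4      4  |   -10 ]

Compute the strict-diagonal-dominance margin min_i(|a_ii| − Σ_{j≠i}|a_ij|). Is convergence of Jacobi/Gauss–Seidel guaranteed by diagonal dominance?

-2

row 1: |4| − (4+2) = -2
row 2: |2| − (2+2) = -2
row 3: |4| − (2+4) = -2
minimum over rows = -2 → not strictly diagonally dominant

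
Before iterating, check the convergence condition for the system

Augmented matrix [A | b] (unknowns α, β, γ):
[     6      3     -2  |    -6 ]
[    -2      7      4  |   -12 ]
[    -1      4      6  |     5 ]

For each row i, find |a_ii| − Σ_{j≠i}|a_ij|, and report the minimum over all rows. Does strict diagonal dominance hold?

1

row 1: |6| − (3+2) = 1
row 2: |7| − (2+4) = 1
row 3: |6| − (1+4) = 1
minimum over rows = 1 → strictly diagonally dominant (convergence guaranteed)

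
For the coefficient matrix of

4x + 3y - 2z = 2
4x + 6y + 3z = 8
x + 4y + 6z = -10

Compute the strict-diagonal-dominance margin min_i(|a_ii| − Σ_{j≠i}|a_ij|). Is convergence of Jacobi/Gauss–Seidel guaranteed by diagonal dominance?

row 1: |4| − (3+2) = -1
row 2: |6| − (4+3) = -1
row 3: |6| − (1+4) = 1
minimum over rows = -1 → not strictly diagonally dominant

-1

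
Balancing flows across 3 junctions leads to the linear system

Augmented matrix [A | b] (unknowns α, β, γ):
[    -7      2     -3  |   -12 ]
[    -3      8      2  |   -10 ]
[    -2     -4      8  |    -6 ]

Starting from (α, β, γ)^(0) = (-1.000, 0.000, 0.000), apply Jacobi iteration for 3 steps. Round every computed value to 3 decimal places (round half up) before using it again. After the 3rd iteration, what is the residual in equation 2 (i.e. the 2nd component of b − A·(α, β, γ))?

0.008

Iteration 1:
  α = (-12 - (2)·0.000 - (-3)·0.000) / (-7) = 1.714
  β = (-10 - (-3)·-1.000 - (2)·0.000) / (8) = -1.625
  γ = (-6 - (-2)·-1.000 - (-4)·0.000) / (8) = -1.000
Iteration 2:
  α = (-12 - (2)·-1.625 - (-3)·-1.000) / (-7) = 1.679
  β = (-10 - (-3)·1.714 - (2)·-1.000) / (8) = -0.357
  γ = (-6 - (-2)·1.714 - (-4)·-1.625) / (8) = -1.134
Iteration 3:
  α = (-12 - (2)·-0.357 - (-3)·-1.134) / (-7) = 2.098
  β = (-10 - (-3)·1.679 - (2)·-1.134) / (8) = -0.337
  γ = (-6 - (-2)·1.679 - (-4)·-0.357) / (8) = -0.509
Residual b − A·x = (1.833, 0.008, 0.920)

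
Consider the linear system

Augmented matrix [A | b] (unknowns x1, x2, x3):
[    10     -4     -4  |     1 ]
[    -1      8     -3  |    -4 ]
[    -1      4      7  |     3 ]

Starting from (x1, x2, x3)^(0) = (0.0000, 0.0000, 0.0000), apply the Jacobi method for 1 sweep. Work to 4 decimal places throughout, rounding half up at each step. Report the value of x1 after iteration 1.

Iteration 1:
  x1 = (1 - (-4)·0.0000 - (-4)·0.0000) / (10) = 0.1000
  x2 = (-4 - (-1)·0.0000 - (-3)·0.0000) / (8) = -0.5000
  x3 = (3 - (-1)·0.0000 - (4)·0.0000) / (7) = 0.4286

0.1000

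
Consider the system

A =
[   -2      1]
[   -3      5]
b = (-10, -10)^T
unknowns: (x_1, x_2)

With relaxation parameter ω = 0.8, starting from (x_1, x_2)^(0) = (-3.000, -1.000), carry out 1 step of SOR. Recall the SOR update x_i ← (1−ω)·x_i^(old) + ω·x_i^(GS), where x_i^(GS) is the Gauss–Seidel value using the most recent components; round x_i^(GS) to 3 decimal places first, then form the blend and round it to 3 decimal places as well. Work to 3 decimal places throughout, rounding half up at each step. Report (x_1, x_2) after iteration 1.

(3.000, -0.360)

Iteration 1:
  x_1: GS value = (-10 - (1)·-1.000) / (-2) = 4.500;  x_1 ← (1−ω)·-3.000 + ω·4.500 = 3.000
  x_2: GS value = (-10 - (-3)·3.000) / (5) = -0.200;  x_2 ← (1−ω)·-1.000 + ω·-0.200 = -0.360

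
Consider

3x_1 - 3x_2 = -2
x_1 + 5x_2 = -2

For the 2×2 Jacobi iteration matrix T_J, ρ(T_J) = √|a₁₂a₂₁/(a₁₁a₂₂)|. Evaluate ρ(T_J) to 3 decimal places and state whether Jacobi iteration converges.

a₁₂a₂₁/(a₁₁a₂₂) = (-3)·(1) / ((3)·(5)) = -0.200000
ρ = √|-0.200000| = √0.200000 = 0.447
ρ < 1, so Jacobi converges

0.447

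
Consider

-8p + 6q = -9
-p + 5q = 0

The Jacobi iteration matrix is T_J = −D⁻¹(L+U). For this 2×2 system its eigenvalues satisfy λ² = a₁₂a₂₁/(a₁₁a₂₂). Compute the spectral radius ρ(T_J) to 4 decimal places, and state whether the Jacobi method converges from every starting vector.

a₁₂a₂₁/(a₁₁a₂₂) = (6)·(-1) / ((-8)·(5)) = 0.150000
ρ = √|0.150000| = √0.150000 = 0.3873
ρ < 1, so Jacobi converges

0.3873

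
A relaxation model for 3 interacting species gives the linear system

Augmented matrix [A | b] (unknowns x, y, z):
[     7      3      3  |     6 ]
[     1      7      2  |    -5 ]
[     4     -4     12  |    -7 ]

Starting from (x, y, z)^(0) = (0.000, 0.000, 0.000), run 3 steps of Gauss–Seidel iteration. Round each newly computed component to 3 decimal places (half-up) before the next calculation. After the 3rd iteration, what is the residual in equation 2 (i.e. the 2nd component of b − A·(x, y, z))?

-0.042

Iteration 1:
  x = (6 - (3)·0.000 - (3)·0.000) / (7) = 0.857
  y = (-5 - (1)·0.857 - (2)·0.000) / (7) = -0.837
  z = (-7 - (4)·0.857 - (-4)·-0.837) / (12) = -1.148
Iteration 2:
  x = (6 - (3)·-0.837 - (3)·-1.148) / (7) = 1.708
  y = (-5 - (1)·1.708 - (2)·-1.148) / (7) = -0.630
  z = (-7 - (4)·1.708 - (-4)·-0.630) / (12) = -1.363
Iteration 3:
  x = (6 - (3)·-0.630 - (3)·-1.363) / (7) = 1.711
  y = (-5 - (1)·1.711 - (2)·-1.363) / (7) = -0.569
  z = (-7 - (4)·1.711 - (-4)·-0.569) / (12) = -1.343
Residual b − A·x = (-0.241, -0.042, -0.004)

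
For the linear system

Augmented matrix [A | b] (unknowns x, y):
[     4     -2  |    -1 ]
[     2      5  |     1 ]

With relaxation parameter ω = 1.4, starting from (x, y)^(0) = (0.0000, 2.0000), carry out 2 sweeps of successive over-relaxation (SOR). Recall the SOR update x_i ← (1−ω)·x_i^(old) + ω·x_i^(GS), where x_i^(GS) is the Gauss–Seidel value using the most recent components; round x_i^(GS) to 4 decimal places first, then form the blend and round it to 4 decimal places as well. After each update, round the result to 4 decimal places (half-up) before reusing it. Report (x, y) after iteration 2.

Iteration 1:
  x: GS value = (-1 - (-2)·2.0000) / (4) = 0.7500;  x ← (1−ω)·0.0000 + ω·0.7500 = 1.0500
  y: GS value = (1 - (2)·1.0500) / (5) = -0.2200;  y ← (1−ω)·2.0000 + ω·-0.2200 = -1.1080
Iteration 2:
  x: GS value = (-1 - (-2)·-1.1080) / (4) = -0.8040;  x ← (1−ω)·1.0500 + ω·-0.8040 = -1.5456
  y: GS value = (1 - (2)·-1.5456) / (5) = 0.8182;  y ← (1−ω)·-1.1080 + ω·0.8182 = 1.5887

(-1.5456, 1.5887)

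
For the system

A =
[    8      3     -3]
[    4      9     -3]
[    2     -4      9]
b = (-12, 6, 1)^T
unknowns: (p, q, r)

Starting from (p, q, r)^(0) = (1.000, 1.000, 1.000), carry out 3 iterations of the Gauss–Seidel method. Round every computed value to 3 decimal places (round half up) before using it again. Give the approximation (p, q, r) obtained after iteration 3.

Iteration 1:
  p = (-12 - (3)·1.000 - (-3)·1.000) / (8) = -1.500
  q = (6 - (4)·-1.500 - (-3)·1.000) / (9) = 1.667
  r = (1 - (2)·-1.500 - (-4)·1.667) / (9) = 1.185
Iteration 2:
  p = (-12 - (3)·1.667 - (-3)·1.185) / (8) = -1.681
  q = (6 - (4)·-1.681 - (-3)·1.185) / (9) = 1.809
  r = (1 - (2)·-1.681 - (-4)·1.809) / (9) = 1.289
Iteration 3:
  p = (-12 - (3)·1.809 - (-3)·1.289) / (8) = -1.695
  q = (6 - (4)·-1.695 - (-3)·1.289) / (9) = 1.850
  r = (1 - (2)·-1.695 - (-4)·1.850) / (9) = 1.310

(-1.695, 1.850, 1.310)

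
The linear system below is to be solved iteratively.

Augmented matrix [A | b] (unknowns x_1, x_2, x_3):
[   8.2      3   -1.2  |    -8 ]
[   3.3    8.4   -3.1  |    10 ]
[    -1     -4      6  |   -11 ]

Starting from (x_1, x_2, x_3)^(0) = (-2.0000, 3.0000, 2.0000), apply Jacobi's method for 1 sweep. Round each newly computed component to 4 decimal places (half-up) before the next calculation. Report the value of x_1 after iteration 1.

Iteration 1:
  x_1 = (-8 - (3)·3.0000 - (-1.2)·2.0000) / (8.2) = -1.7805
  x_2 = (10 - (3.3)·-2.0000 - (-3.1)·2.0000) / (8.4) = 2.7143
  x_3 = (-11 - (-1)·-2.0000 - (-4)·3.0000) / (6) = -0.1667

-1.7805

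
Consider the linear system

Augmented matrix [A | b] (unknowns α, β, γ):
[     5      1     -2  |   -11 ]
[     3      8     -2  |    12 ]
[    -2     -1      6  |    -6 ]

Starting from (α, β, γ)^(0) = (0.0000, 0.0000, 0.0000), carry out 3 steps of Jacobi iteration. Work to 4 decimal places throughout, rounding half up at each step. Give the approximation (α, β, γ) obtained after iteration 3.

(-3.2083, 2.2167, -1.6208)

Iteration 1:
  α = (-11 - (1)·0.0000 - (-2)·0.0000) / (5) = -2.2000
  β = (12 - (3)·0.0000 - (-2)·0.0000) / (8) = 1.5000
  γ = (-6 - (-2)·0.0000 - (-1)·0.0000) / (6) = -1.0000
Iteration 2:
  α = (-11 - (1)·1.5000 - (-2)·-1.0000) / (5) = -2.9000
  β = (12 - (3)·-2.2000 - (-2)·-1.0000) / (8) = 2.0750
  γ = (-6 - (-2)·-2.2000 - (-1)·1.5000) / (6) = -1.4833
Iteration 3:
  α = (-11 - (1)·2.0750 - (-2)·-1.4833) / (5) = -3.2083
  β = (12 - (3)·-2.9000 - (-2)·-1.4833) / (8) = 2.2167
  γ = (-6 - (-2)·-2.9000 - (-1)·2.0750) / (6) = -1.6208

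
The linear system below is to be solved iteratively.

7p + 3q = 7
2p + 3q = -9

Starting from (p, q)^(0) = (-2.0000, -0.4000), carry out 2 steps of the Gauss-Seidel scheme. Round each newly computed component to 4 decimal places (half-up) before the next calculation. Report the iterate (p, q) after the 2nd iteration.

Iteration 1:
  p = (7 - (3)·-0.4000) / (7) = 1.1714
  q = (-9 - (2)·1.1714) / (3) = -3.7809
Iteration 2:
  p = (7 - (3)·-3.7809) / (7) = 2.6204
  q = (-9 - (2)·2.6204) / (3) = -4.7469

(2.6204, -4.7469)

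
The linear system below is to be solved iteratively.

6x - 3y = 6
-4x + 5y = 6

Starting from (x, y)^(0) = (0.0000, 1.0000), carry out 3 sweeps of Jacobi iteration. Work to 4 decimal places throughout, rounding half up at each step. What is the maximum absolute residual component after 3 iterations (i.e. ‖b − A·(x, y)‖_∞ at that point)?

2.4000

Iteration 1:
  x = (6 - (-3)·1.0000) / (6) = 1.5000
  y = (6 - (-4)·0.0000) / (5) = 1.2000
Iteration 2:
  x = (6 - (-3)·1.2000) / (6) = 1.6000
  y = (6 - (-4)·1.5000) / (5) = 2.4000
Iteration 3:
  x = (6 - (-3)·2.4000) / (6) = 2.2000
  y = (6 - (-4)·1.6000) / (5) = 2.4800
Residual b − A·x = (0.2400, 2.4000); ∞-norm = 2.4000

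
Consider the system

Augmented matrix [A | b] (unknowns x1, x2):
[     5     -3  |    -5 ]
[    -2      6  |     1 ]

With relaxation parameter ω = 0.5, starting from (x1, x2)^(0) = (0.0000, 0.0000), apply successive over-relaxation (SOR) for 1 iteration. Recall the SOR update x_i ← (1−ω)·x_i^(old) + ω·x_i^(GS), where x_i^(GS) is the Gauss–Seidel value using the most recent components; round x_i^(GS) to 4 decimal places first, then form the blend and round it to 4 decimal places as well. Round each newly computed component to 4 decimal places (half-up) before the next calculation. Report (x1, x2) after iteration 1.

(-0.5000, 0.0000)

Iteration 1:
  x1: GS value = (-5 - (-3)·0.0000) / (5) = -1.0000;  x1 ← (1−ω)·0.0000 + ω·-1.0000 = -0.5000
  x2: GS value = (1 - (-2)·-0.5000) / (6) = 0.0000;  x2 ← (1−ω)·0.0000 + ω·0.0000 = 0.0000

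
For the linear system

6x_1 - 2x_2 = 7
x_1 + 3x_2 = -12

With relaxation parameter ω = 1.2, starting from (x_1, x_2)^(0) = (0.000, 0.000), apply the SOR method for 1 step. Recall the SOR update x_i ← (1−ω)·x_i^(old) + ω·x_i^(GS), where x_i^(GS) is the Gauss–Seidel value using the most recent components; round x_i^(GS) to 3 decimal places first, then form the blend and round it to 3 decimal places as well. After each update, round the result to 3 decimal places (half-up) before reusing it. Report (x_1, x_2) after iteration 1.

Iteration 1:
  x_1: GS value = (7 - (-2)·0.000) / (6) = 1.167;  x_1 ← (1−ω)·0.000 + ω·1.167 = 1.400
  x_2: GS value = (-12 - (1)·1.400) / (3) = -4.467;  x_2 ← (1−ω)·0.000 + ω·-4.467 = -5.360

(1.400, -5.360)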